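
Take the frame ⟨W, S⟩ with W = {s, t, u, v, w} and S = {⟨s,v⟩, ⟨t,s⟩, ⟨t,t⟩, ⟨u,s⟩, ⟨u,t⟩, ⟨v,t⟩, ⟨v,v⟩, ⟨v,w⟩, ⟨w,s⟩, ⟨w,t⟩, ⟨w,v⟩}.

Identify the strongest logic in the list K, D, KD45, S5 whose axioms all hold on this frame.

D

Serial (axiom D): yes — every world has a successor (e.g. s S v).
Euclidean (axiom 5): no — u S s and u S t, but not s S t.
Transitive (axiom 4): no — s S v and v S t, but not s S t.
Reflexive (axiom T): no — s is not related to itself.
So F validates K, D; KD45 would additionally require S to be Euclidean and transitive. The strongest is D.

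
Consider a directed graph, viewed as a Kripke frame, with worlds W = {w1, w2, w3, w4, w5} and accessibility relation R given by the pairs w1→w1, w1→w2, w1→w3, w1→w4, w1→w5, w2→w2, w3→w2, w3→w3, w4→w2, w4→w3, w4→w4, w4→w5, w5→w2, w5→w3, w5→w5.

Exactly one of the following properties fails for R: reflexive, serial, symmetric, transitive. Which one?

symmetric

Reflexive: yes — every world is R-related to itself.
Serial: yes — every world has a successor (e.g. w1 R w1).
Symmetric: no — w1 R w2 but not w2 R w1.
Transitive: yes — every two-step R-path is closed by a direct edge.
Only symmetric fails.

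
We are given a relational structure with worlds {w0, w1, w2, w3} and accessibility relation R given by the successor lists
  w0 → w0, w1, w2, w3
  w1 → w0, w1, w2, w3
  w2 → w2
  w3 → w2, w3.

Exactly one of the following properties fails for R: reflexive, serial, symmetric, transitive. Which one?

Reflexive: yes — every world is R-related to itself.
Serial: yes — every world has a successor (e.g. w0 R w0).
Symmetric: no — w0 R w2 but not w2 R w0.
Transitive: yes — every two-step R-path is closed by a direct edge.
Only symmetric fails.

symmetric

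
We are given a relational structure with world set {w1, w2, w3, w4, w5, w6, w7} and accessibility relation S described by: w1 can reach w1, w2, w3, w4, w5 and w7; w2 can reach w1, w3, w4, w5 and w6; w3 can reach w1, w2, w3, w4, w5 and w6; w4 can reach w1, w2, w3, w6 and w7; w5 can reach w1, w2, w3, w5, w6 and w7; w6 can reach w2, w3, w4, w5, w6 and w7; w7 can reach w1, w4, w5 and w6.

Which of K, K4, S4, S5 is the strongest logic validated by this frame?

Transitive (axiom 4): no — w1 S w2 and w2 S w6, but not w1 S w6.
Reflexive (axiom T): no — w2 is not related to itself.
Euclidean (axiom 5): no — w1 S w2 and w1 S w7, but not w2 S w7.
So F validates K; K4 would additionally require S to be transitive. The strongest is K.

K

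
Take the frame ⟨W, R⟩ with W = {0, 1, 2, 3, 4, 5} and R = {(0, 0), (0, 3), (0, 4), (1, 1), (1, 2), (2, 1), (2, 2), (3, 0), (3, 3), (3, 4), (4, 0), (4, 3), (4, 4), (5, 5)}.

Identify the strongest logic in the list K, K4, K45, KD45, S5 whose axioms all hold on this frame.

S5

Transitive (axiom 4): yes — every two-step R-path is closed by a direct edge.
Euclidean (axiom 5): yes — any two successors of a common world are R-related.
Serial (axiom D): yes — every world has a successor (e.g. 0 R 0).
Reflexive (axiom T): yes — every world is R-related to itself.
So F validates K, K4, K45, KD45, S5. The strongest is S5.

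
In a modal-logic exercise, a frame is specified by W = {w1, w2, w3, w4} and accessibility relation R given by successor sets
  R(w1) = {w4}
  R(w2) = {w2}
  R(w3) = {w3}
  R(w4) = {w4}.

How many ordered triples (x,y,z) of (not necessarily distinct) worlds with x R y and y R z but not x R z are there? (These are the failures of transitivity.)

0

R is transitive; there are no such tuples.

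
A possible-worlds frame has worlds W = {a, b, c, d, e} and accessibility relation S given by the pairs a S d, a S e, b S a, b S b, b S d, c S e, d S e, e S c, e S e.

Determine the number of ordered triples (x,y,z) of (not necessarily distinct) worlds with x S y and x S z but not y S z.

Enumerating: (a,d,d), (a,e,d), (b,a,a), (b,a,b), (b,d,a), (b,d,b), (b,d,d), (e,c,c).

8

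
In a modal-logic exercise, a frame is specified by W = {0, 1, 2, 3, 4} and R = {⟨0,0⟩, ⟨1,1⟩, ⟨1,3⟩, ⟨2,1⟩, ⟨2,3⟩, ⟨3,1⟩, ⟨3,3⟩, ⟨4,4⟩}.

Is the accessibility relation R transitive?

Yes

Transitive: yes — every two-step R-path is closed by a direct edge.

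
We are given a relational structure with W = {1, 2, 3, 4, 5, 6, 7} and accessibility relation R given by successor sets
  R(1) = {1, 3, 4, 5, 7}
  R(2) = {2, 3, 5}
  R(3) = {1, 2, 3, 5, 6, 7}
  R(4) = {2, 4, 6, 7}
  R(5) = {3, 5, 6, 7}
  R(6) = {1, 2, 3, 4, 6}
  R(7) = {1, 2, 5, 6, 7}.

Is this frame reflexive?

Reflexive: yes — every world is R-related to itself.

Yes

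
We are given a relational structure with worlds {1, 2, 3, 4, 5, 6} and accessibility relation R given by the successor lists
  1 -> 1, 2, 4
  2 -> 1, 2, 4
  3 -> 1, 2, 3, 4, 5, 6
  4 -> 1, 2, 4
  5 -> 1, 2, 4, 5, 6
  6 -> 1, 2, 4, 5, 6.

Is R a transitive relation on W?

Yes

Transitive: yes — every two-step R-path is closed by a direct edge.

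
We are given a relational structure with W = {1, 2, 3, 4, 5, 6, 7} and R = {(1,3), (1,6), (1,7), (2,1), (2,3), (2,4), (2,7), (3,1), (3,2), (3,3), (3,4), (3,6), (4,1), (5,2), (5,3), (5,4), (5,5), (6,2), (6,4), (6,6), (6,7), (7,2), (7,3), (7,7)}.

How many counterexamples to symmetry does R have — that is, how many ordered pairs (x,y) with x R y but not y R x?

14

Enumerating: (1,6), (1,7), (2,1), (2,4), (3,4), (3,6), (4,1), (5,2), (5,3), (5,4), (6,2), (6,4), (6,7), (7,3).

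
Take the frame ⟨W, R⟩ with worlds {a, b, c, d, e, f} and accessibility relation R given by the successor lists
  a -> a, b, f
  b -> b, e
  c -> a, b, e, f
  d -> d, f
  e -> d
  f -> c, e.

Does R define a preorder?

No

Reflexive: no — c is not related to itself.
Transitive: no — a R b and b R e, but not a R e.
So R is not a preorder.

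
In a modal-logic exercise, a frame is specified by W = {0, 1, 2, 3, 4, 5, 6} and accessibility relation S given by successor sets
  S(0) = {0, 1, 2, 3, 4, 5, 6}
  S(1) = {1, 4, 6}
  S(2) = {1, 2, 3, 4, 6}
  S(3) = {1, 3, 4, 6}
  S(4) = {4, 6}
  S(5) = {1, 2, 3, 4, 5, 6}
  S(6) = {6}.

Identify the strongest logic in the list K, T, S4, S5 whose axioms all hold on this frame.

Reflexive (axiom T): yes — every world is S-related to itself.
Transitive (axiom 4): yes — every two-step S-path is closed by a direct edge.
Euclidean (axiom 5): no — 0 S 1 and 0 S 2, but not 1 S 2.
So F validates K, T, S4; S5 would additionally require S to be Euclidean. The strongest is S4.

S4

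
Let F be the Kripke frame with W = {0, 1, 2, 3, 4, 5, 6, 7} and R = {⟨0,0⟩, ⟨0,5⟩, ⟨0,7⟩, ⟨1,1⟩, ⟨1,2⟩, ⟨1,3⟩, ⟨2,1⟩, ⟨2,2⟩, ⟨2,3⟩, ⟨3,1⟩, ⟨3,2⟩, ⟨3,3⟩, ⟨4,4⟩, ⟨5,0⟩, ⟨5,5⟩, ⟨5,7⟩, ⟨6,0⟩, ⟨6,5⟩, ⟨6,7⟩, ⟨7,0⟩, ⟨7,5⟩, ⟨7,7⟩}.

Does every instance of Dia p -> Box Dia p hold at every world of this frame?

Yes

By correspondence theory, 5 is valid on a frame iff R is Euclidean.
Euclidean: yes — any two successors of a common world are R-related.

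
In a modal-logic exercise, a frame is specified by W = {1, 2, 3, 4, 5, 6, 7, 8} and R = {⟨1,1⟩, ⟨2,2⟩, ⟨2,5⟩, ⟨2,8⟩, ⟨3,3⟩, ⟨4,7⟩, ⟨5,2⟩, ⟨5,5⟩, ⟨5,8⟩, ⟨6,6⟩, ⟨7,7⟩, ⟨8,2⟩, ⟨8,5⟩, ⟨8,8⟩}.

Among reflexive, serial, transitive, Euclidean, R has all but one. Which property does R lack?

Reflexive: no — 4 is not related to itself.
Serial: yes — every world has a successor (e.g. 1 R 1).
Transitive: yes — every two-step R-path is closed by a direct edge.
Euclidean: yes — any two successors of a common world are R-related.
Only reflexive fails.

reflexive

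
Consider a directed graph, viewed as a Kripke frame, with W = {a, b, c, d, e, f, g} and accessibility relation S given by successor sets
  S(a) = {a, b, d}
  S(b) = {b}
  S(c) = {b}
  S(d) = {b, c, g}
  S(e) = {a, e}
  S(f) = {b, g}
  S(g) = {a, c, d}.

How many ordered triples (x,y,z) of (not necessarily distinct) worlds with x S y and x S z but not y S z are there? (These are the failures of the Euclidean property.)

20

Enumerating: (a,b,a), (a,b,d), (a,d,a), (a,d,d), (d,b,c), (d,b,g), (d,c,c), (d,c,g), (d,g,b), (d,g,g), (e,a,e), (f,b,g), … and 8 more.
Total: 20.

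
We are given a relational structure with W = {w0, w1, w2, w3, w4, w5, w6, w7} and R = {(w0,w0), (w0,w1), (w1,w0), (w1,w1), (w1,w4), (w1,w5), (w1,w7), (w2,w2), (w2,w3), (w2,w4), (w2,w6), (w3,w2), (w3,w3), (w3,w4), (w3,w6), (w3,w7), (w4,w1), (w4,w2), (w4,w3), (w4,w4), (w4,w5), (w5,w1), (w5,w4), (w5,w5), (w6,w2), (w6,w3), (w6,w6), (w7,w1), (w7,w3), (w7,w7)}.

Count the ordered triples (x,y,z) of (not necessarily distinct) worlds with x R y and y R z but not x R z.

Enumerating: (w0,w1,w4), (w0,w1,w5), (w0,w1,w7), (w1,w4,w2), (w1,w4,w3), (w1,w7,w3), (w2,w3,w7), (w2,w4,w1), (w2,w4,w5), (w3,w4,w1), (w3,w4,w5), (w3,w7,w1), … and 18 more.
Total: 30.

30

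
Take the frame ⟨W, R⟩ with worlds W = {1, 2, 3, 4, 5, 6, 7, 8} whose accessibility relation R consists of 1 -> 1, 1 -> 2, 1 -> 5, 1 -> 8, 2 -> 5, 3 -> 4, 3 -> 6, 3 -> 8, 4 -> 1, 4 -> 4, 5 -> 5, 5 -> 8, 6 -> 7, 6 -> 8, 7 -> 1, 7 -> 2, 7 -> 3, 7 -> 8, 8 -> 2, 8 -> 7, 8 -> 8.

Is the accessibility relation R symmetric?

Symmetric: no — 1 R 2 but not 2 R 1.

No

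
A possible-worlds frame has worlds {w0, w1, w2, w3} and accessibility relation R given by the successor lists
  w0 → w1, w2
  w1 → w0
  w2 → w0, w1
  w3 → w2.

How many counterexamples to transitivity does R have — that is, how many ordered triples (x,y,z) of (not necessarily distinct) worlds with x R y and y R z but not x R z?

Enumerating: (w0,w1,w0), (w0,w2,w0), (w1,w0,w1), (w1,w0,w2), (w2,w0,w2), (w3,w2,w0), (w3,w2,w1).

7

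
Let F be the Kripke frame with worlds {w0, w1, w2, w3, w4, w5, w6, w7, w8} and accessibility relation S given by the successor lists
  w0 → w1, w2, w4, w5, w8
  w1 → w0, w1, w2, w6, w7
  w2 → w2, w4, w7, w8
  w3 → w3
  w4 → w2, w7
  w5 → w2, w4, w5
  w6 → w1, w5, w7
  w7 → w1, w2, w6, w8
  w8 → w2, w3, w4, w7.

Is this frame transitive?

Transitive: no — w0 S w1 and w1 S w6, but not w0 S w6.

No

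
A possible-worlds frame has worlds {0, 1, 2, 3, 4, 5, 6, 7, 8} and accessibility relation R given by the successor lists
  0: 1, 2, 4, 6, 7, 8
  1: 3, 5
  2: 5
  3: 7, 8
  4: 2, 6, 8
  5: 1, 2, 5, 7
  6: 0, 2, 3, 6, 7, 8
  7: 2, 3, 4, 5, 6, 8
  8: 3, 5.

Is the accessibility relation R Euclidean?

No

Euclidean: no — 0 R 1 and 0 R 2, but not 1 R 2.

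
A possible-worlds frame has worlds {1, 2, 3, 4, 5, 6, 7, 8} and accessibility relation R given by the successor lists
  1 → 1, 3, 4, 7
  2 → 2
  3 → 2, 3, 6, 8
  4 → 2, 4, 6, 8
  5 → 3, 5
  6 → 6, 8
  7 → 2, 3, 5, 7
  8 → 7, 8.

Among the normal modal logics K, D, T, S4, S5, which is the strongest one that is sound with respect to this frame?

T

Serial (axiom D): yes — every world has a successor (e.g. 1 R 1).
Reflexive (axiom T): yes — every world is R-related to itself.
Transitive (axiom 4): no — 1 R 3 and 3 R 2, but not 1 R 2.
Euclidean (axiom 5): no — 1 R 3 and 1 R 4, but not 3 R 4.
So F validates K, D, T; S4 would additionally require R to be transitive. The strongest is T.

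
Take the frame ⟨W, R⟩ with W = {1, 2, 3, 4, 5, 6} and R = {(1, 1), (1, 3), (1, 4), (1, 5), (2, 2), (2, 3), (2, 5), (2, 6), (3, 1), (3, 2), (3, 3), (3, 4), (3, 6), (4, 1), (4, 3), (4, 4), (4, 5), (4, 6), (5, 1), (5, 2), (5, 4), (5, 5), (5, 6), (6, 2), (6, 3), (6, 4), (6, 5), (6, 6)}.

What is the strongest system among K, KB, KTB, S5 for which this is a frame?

Symmetric (axiom B): yes — every pair in R has its reverse in R.
Reflexive (axiom T): yes — every world is R-related to itself.
Euclidean (axiom 5): no — 1 R 3 and 1 R 5, but not 3 R 5.
So F validates K, KB, KTB; S5 would additionally require R to be Euclidean. The strongest is KTB.

KTB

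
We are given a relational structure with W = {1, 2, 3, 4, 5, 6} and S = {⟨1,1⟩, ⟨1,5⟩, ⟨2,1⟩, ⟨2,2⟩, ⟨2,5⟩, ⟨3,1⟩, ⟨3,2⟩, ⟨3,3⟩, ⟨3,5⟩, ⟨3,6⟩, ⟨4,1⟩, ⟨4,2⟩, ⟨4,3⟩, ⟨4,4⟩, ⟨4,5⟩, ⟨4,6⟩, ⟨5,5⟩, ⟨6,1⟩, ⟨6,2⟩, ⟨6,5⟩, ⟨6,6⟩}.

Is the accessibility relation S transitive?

Transitive: yes — every two-step S-path is closed by a direct edge.

Yes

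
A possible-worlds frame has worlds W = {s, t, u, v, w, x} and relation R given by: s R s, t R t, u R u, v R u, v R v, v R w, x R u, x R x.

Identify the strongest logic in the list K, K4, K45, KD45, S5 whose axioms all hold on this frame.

Transitive (axiom 4): yes — every two-step R-path is closed by a direct edge.
Euclidean (axiom 5): no — v R u and v R w, but not u R w.
Serial (axiom D): no — w has no R-successor.
Reflexive (axiom T): no — w is not related to itself.
So F validates K, K4; K45 would additionally require R to be Euclidean. The strongest is K4.

K4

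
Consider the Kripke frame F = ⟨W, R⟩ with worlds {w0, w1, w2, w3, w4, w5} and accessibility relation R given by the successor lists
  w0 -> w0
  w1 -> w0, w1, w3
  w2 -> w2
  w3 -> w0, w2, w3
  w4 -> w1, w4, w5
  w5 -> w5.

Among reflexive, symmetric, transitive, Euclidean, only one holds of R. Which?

Reflexive: yes — every world is R-related to itself.
Symmetric: no — w1 R w0 but not w0 R w1.
Transitive: no — w1 R w3 and w3 R w2, but not w1 R w2.
Euclidean: no — w1 R w0 and w1 R w3, but not w0 R w3.
Only reflexive holds.

reflexive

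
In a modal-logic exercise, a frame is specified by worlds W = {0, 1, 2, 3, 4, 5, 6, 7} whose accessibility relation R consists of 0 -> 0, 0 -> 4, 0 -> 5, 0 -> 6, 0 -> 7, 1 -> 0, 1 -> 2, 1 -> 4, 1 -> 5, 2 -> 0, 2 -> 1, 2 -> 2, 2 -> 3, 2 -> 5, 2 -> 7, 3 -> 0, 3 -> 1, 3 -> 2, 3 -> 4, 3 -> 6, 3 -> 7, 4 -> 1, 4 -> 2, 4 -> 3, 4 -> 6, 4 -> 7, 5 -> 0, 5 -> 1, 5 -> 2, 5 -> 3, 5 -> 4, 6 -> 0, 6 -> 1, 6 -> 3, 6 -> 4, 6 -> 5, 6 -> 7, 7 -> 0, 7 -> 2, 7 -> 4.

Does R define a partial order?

No

Reflexive: no — 1 is not related to itself.
Transitive: no — 0 R 4 and 4 R 1, but not 0 R 1.
Antisymmetric: no — 0 R 5 and 5 R 0 with 0 ≠ 5.
So R is not a partial order.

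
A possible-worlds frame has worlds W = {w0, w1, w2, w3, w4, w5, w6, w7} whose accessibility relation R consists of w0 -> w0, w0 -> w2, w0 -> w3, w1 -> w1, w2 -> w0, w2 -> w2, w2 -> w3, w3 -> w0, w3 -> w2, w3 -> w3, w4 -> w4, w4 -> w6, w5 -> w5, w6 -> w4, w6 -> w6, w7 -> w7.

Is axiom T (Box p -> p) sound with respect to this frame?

By correspondence theory, T is valid on a frame iff R is reflexive.
Reflexive: yes — every world is R-related to itself.

Yes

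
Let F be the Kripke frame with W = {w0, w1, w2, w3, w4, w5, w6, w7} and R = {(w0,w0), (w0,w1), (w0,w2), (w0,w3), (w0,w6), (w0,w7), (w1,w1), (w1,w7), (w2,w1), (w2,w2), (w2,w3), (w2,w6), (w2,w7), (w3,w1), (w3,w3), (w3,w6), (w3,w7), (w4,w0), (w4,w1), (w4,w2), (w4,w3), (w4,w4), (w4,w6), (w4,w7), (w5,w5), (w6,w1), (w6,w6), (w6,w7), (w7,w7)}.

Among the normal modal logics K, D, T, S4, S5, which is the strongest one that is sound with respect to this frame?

S4

Serial (axiom D): yes — every world has a successor (e.g. w0 R w0).
Reflexive (axiom T): yes — every world is R-related to itself.
Transitive (axiom 4): yes — every two-step R-path is closed by a direct edge.
Euclidean (axiom 5): no — w0 R w1 and w0 R w2, but not w1 R w2.
So F validates K, D, T, S4; S5 would additionally require R to be Euclidean. The strongest is S4.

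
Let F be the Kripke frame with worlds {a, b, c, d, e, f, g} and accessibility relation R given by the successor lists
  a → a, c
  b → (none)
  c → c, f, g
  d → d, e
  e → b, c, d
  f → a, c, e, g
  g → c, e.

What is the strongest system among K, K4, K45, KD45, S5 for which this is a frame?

K

Transitive (axiom 4): no — a R c and c R f, but not a R f.
Euclidean (axiom 5): no — c R g and c R f, but not g R f.
Serial (axiom D): no — b has no R-successor.
Reflexive (axiom T): no — b is not related to itself.
So F validates K; K4 would additionally require R to be transitive. The strongest is K.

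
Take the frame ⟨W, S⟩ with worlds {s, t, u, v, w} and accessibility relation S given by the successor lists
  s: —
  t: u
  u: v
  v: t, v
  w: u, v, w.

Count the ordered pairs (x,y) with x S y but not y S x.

5

Enumerating: (t,u), (u,v), (v,t), (w,u), (w,v).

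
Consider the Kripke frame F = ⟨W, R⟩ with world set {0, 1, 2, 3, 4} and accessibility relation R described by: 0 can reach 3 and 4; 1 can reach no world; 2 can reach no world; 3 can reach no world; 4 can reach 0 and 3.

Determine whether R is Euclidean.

No

Euclidean: no — 0 R 3 and 0 R 4, but not 3 R 4.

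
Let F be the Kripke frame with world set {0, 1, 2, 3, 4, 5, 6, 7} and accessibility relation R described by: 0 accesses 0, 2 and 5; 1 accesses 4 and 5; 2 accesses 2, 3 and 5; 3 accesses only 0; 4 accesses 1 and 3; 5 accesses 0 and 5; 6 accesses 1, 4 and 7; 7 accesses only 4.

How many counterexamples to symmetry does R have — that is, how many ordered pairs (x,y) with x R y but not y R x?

Enumerating: (0,2), (1,5), (2,3), (2,5), (3,0), (4,3), (6,1), (6,4), (6,7), (7,4).

10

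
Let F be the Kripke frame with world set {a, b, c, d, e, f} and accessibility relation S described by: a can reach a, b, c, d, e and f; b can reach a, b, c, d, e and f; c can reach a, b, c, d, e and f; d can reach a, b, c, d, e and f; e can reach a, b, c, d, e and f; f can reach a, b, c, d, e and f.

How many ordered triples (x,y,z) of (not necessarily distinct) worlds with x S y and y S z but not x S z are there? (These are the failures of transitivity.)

0

S is transitive; there are no such tuples.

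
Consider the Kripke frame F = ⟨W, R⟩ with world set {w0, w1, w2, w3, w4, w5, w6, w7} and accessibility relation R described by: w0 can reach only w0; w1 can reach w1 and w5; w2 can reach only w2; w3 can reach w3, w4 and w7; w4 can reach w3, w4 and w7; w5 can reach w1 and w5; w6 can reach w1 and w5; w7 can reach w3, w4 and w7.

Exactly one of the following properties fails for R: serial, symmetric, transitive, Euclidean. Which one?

symmetric

Serial: yes — every world has a successor (e.g. w0 R w0).
Symmetric: no — w6 R w1 but not w1 R w6.
Transitive: yes — every two-step R-path is closed by a direct edge.
Euclidean: yes — any two successors of a common world are R-related.
Only symmetric fails.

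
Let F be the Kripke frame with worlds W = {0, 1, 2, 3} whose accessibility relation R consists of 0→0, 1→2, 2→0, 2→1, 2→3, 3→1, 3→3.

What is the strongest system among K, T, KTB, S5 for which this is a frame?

K

Reflexive (axiom T): no — 1 is not related to itself.
Symmetric (axiom B): no — 2 R 0 but not 0 R 2.
Euclidean (axiom 5): no — 2 R 0 and 2 R 1, but not 0 R 1.
So F validates K; T would additionally require R to be reflexive. The strongest is K.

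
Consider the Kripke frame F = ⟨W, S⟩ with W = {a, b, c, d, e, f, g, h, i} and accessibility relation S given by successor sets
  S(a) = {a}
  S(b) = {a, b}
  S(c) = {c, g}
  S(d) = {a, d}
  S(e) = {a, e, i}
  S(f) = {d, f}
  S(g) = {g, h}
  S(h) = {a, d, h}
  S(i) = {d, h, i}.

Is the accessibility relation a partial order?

Reflexive: yes — every world is S-related to itself.
Transitive: no — c S g and g S h, but not c S h.
Antisymmetric: yes — no distinct pair is related both ways.
So S is not a partial order.

No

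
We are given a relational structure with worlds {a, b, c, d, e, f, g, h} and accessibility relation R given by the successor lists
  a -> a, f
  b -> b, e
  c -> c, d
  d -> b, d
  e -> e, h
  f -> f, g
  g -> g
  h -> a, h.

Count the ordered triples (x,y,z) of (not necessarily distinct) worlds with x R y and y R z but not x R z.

Enumerating: (a,f,g), (b,e,h), (c,d,b), (d,b,e), (e,h,a), (h,a,f).

6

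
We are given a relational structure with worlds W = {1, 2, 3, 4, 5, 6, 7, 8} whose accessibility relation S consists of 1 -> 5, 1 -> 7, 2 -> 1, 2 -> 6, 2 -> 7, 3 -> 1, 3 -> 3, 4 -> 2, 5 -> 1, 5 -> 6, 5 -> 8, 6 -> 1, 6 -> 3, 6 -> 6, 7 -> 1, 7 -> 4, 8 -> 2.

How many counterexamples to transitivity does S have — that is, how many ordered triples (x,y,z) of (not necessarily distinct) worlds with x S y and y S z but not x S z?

25

Enumerating: (1,5,1), (1,5,6), (1,5,8), (1,7,1), (1,7,4), (2,1,5), (2,6,3), (2,7,4), (3,1,5), (3,1,7), (4,2,1), (4,2,6), … and 13 more.
Total: 25.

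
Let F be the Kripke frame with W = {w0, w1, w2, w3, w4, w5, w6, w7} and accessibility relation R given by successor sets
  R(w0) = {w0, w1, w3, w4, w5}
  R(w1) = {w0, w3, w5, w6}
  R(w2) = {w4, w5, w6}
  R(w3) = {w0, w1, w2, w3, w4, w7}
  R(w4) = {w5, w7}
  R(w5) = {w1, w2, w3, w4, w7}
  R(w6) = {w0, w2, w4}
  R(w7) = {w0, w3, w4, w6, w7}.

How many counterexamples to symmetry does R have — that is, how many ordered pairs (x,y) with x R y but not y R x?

12

Enumerating: (w0,w4), (w0,w5), (w1,w6), (w2,w4), (w3,w2), (w3,w4), (w5,w3), (w5,w7), (w6,w0), (w6,w4), (w7,w0), (w7,w6).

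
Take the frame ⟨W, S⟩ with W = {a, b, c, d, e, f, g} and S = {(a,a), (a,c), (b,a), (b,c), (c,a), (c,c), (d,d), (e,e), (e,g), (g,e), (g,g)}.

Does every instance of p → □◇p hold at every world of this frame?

No

Axiom B corresponds to the accessibility relation being symmetric.
Symmetric: no — b S a but not a S b.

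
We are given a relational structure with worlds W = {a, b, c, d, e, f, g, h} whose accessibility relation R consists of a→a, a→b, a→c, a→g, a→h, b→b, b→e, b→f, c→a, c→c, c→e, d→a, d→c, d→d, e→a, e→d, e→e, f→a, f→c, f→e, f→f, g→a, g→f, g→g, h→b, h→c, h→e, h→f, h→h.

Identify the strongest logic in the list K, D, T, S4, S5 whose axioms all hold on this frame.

T

Serial (axiom D): yes — every world has a successor (e.g. a R a).
Reflexive (axiom T): yes — every world is R-related to itself.
Transitive (axiom 4): no — a R b and b R e, but not a R e.
Euclidean (axiom 5): no — a R b and a R c, but not b R c.
So F validates K, D, T; S4 would additionally require R to be transitive. The strongest is T.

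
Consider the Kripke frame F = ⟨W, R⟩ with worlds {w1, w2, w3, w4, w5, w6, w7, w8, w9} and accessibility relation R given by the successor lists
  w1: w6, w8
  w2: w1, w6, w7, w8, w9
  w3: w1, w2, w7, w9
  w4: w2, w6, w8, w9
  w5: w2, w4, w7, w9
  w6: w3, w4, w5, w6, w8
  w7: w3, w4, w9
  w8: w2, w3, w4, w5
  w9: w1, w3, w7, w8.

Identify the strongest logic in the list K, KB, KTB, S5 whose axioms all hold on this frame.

Symmetric (axiom B): no — w1 R w6 but not w6 R w1.
Reflexive (axiom T): no — w1 is not related to itself.
Euclidean (axiom 5): no — w1 R w8 and w1 R w6, but not w8 R w6.
So F validates K; KB would additionally require R to be symmetric. The strongest is K.

K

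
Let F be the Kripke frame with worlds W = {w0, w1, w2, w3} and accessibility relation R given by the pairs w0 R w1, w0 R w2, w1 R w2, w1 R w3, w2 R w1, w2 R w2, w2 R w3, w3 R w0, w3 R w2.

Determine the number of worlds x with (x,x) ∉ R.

Enumerating: w0, w1, w3.

3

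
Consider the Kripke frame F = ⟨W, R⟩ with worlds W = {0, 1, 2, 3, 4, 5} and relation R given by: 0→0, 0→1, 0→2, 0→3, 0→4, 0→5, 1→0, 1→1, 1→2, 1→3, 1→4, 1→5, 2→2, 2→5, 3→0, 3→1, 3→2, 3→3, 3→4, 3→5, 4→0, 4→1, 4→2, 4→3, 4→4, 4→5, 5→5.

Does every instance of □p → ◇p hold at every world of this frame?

Yes

Axiom D corresponds to the accessibility relation being serial.
Serial: yes — every world has a successor (e.g. 0 R 0).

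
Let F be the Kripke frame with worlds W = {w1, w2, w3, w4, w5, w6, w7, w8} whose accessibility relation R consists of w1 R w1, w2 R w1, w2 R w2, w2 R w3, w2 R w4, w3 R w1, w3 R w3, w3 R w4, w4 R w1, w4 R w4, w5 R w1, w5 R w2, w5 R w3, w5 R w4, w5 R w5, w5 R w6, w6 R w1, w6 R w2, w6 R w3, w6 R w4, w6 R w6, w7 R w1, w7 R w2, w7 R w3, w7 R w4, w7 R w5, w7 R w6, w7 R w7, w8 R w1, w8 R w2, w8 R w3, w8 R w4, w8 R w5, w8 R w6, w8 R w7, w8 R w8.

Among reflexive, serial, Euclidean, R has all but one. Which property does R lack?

Reflexive: yes — every world is R-related to itself.
Serial: yes — every world has a successor (e.g. w1 R w1).
Euclidean: no — w2 R w1 and w2 R w3, but not w1 R w3.
Only Euclidean fails.

Euclidean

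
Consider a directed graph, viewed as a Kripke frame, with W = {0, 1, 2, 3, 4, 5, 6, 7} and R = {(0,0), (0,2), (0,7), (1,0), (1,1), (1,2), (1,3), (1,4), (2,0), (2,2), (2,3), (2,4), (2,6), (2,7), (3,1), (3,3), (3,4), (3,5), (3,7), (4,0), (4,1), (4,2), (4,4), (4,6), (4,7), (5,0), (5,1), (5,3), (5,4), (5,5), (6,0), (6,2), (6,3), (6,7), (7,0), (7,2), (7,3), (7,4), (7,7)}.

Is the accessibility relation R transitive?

No

Transitive: no — 0 R 2 and 2 R 3, but not 0 R 3.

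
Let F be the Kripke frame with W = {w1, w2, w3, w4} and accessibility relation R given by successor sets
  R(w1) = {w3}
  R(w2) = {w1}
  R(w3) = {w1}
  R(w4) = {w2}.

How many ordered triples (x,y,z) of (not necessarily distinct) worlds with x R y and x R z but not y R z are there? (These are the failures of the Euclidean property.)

4

Enumerating: (w1,w3,w3), (w2,w1,w1), (w3,w1,w1), (w4,w2,w2).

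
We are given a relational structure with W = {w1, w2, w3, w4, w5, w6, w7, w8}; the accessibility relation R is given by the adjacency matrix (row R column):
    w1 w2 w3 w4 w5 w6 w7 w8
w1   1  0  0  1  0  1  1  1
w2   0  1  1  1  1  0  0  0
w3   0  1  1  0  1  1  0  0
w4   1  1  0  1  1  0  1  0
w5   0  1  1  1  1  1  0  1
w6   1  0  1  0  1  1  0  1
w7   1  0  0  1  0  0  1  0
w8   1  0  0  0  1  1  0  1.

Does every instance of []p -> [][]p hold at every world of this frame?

The schema 4 characterises exactly the transitive frames.
Transitive: no — w1 R w4 and w4 R w2, but not w1 R w2.

No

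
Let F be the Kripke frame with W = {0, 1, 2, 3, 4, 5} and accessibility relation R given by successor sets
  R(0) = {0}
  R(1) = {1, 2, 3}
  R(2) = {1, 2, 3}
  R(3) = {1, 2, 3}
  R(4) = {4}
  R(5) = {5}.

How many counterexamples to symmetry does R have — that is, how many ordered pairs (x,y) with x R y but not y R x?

R is symmetric; there are no such tuples.

0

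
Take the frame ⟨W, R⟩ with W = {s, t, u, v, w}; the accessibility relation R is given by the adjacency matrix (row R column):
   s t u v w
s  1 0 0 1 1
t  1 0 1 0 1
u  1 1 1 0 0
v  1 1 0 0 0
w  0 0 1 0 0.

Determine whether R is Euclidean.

Euclidean: no — s R v and s R w, but not v R w.

No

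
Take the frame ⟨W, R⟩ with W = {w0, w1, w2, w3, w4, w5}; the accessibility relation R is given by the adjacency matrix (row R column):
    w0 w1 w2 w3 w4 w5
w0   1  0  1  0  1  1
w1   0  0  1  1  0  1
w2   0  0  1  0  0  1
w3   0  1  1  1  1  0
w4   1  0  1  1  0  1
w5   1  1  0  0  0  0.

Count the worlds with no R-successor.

R is serial; there are no such worlds.

0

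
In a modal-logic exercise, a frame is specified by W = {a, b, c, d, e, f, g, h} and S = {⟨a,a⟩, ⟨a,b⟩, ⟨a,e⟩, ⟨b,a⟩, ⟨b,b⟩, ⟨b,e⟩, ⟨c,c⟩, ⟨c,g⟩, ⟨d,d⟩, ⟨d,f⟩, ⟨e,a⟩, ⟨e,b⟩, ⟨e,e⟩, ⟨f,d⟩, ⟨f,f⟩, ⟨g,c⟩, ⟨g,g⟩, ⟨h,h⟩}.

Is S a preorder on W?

Yes

Reflexive: yes — every world is S-related to itself.
Transitive: yes — every two-step S-path is closed by a direct edge.
So S is a preorder.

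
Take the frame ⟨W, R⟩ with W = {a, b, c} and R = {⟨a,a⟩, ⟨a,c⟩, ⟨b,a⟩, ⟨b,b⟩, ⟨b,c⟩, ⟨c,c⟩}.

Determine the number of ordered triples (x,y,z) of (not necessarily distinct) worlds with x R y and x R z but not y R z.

4

Enumerating: (a,c,a), (b,a,b), (b,c,a), (b,c,b).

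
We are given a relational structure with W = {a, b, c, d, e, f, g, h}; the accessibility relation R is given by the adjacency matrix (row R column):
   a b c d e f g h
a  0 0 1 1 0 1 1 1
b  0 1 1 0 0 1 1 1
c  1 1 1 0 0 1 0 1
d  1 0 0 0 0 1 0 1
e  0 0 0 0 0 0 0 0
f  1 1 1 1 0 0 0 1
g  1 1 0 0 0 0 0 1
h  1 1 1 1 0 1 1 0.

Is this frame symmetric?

Yes

Symmetric: yes — every pair in R has its reverse in R.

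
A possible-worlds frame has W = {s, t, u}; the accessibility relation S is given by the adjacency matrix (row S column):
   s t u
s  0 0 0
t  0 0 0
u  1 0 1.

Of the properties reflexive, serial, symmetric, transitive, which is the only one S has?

transitive

Reflexive: no — s is not related to itself.
Serial: no — s has no S-successor.
Symmetric: no — u S s but not s S u.
Transitive: yes — every two-step S-path is closed by a direct edge.
Only transitive holds.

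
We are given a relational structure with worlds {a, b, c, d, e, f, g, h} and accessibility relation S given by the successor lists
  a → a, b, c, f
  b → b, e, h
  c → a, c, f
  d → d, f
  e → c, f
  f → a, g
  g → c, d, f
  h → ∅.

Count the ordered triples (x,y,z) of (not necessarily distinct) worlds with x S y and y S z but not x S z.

Enumerating: (a,b,e), (a,b,h), (a,f,g), (b,e,c), (b,e,f), (c,a,b), (c,f,g), (d,f,a), (d,f,g), (e,c,a), (e,f,a), (e,f,g), … and 9 more.
Total: 21.

21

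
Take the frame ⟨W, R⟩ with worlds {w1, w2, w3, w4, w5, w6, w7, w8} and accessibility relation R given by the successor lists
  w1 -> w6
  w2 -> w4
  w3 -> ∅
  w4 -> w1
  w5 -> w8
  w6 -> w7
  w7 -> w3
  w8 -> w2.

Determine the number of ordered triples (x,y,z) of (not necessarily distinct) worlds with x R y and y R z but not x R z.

6

Enumerating: (w1,w6,w7), (w2,w4,w1), (w4,w1,w6), (w5,w8,w2), (w6,w7,w3), (w8,w2,w4).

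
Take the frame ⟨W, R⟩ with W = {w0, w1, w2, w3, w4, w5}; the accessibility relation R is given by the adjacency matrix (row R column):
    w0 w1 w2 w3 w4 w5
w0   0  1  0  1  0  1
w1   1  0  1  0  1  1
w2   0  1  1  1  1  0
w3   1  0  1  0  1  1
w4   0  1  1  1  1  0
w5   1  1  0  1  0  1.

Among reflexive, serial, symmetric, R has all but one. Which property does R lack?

reflexive

Reflexive: no — w0 is not related to itself.
Serial: yes — every world has a successor (e.g. w0 R w1).
Symmetric: yes — every pair in R has its reverse in R.
Only reflexive fails.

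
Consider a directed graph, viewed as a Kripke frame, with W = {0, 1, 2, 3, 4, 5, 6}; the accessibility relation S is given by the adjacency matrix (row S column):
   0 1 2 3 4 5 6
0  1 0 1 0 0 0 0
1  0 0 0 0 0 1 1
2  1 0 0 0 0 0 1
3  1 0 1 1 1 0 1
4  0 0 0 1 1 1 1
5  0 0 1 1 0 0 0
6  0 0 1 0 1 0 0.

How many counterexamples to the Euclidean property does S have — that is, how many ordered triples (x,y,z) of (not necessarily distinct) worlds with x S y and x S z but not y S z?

31

Enumerating: (0,2,2), (1,5,5), (1,5,6), (1,6,5), (1,6,6), (2,0,6), (2,6,0), (2,6,6), (3,0,3), (3,0,4), (3,0,6), (3,2,2), … and 19 more.
Total: 31.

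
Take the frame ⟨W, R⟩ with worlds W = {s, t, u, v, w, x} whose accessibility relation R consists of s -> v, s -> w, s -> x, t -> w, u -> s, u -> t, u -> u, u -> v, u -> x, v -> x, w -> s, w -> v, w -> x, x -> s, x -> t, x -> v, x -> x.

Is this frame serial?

Yes

Serial: yes — every world has a successor (e.g. s R v).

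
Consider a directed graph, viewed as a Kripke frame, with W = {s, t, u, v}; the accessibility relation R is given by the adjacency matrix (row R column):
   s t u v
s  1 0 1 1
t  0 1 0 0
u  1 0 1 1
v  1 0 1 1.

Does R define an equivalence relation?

Reflexive: yes — every world is R-related to itself.
Symmetric: yes — every pair in R has its reverse in R.
Transitive: yes — every two-step R-path is closed by a direct edge.
So R is an equivalence relation.

Yes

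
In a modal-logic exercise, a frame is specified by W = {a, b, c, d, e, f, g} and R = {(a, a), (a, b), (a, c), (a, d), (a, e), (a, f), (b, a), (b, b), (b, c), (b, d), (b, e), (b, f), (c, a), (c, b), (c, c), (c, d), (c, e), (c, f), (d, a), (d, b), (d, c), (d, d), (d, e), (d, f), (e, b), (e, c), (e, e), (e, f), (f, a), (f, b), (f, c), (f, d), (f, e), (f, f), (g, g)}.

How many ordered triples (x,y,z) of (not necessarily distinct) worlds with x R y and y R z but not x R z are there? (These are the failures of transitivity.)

6

Enumerating: (e,b,a), (e,b,d), (e,c,a), (e,c,d), (e,f,a), (e,f,d).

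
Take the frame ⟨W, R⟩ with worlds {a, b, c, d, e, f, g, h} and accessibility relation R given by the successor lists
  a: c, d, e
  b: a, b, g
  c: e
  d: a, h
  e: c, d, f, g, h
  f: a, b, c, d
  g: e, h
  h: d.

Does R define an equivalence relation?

No

Reflexive: no — a is not related to itself.
Symmetric: no — a R c but not c R a.
Transitive: no — a R d and d R h, but not a R h.
So R is not an equivalence relation.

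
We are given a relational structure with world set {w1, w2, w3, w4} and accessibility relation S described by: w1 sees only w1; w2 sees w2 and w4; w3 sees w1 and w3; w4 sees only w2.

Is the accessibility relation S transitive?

No

Transitive: no — w4 S w2 and w2 S w4, but not w4 S w4.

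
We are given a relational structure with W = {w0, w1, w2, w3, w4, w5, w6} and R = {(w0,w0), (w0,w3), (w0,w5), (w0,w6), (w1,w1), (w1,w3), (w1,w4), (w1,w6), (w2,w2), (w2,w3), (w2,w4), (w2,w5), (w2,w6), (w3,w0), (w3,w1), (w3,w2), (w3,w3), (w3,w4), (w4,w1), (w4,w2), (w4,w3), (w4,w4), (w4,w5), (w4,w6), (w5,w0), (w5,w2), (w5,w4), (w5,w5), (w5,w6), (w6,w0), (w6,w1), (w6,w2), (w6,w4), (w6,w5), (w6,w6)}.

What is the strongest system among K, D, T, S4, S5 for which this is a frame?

T

Serial (axiom D): yes — every world has a successor (e.g. w0 R w0).
Reflexive (axiom T): yes — every world is R-related to itself.
Transitive (axiom 4): no — w0 R w3 and w3 R w1, but not w0 R w1.
Euclidean (axiom 5): no — w0 R w3 and w0 R w5, but not w3 R w5.
So F validates K, D, T; S4 would additionally require R to be transitive. The strongest is T.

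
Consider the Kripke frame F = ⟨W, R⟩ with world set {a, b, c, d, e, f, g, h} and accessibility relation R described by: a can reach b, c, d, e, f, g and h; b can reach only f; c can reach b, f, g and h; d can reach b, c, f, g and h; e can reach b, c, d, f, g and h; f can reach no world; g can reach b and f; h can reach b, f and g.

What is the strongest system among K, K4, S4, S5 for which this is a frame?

K4

Transitive (axiom 4): yes — every two-step R-path is closed by a direct edge.
Reflexive (axiom T): no — a is not related to itself.
Euclidean (axiom 5): no — a R b and a R c, but not b R c.
So F validates K, K4; S4 would additionally require R to be reflexive. The strongest is K4.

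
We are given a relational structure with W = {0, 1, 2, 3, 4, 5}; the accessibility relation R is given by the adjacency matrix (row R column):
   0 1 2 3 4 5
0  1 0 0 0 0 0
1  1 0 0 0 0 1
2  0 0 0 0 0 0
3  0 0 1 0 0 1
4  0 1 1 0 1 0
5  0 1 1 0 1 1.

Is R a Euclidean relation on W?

No

Euclidean: no — 1 R 0 and 1 R 5, but not 0 R 5.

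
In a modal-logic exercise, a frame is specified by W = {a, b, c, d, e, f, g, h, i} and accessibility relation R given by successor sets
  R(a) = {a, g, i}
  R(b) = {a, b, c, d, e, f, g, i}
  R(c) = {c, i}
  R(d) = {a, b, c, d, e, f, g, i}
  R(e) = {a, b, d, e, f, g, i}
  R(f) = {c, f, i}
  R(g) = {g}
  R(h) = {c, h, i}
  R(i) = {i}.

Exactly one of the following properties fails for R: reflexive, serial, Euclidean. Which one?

Euclidean

Reflexive: yes — every world is R-related to itself.
Serial: yes — every world has a successor (e.g. a R a).
Euclidean: no — a R g and a R i, but not g R i.
Only Euclidean fails.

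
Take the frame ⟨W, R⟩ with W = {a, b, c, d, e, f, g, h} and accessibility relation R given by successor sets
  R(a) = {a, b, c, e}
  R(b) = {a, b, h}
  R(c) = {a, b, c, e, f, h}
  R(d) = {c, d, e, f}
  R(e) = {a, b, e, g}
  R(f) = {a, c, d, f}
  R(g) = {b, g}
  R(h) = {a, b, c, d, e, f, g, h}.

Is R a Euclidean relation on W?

No

Euclidean: no — a R b and a R c, but not b R c.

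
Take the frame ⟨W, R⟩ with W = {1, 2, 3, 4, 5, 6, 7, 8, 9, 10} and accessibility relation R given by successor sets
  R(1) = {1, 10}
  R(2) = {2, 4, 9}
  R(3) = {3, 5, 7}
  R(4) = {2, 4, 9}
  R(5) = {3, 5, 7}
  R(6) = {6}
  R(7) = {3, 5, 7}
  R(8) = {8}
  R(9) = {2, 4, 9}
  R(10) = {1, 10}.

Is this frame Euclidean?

Euclidean: yes — any two successors of a common world are R-related.

Yes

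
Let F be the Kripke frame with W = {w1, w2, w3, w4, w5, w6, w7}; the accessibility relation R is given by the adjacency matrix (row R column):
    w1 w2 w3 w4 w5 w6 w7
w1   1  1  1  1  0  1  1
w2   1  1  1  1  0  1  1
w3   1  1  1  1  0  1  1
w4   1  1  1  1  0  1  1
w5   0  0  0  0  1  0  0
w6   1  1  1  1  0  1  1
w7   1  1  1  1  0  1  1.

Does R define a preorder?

Reflexive: yes — every world is R-related to itself.
Transitive: yes — every two-step R-path is closed by a direct edge.
So R is a preorder.

Yes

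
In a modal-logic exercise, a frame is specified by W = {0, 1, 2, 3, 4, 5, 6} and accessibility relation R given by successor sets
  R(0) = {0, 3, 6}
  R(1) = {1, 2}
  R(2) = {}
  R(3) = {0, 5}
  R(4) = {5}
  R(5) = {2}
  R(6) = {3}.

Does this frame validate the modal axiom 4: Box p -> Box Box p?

The schema 4 characterises exactly the transitive frames.
Transitive: no — 0 R 3 and 3 R 5, but not 0 R 5.

No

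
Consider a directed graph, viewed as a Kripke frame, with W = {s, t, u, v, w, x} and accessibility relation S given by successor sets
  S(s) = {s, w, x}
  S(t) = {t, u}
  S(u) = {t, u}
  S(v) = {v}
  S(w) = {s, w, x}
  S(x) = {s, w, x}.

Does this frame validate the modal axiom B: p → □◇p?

Yes

By correspondence theory, B is valid on a frame iff S is symmetric.
Symmetric: yes — every pair in S has its reverse in S.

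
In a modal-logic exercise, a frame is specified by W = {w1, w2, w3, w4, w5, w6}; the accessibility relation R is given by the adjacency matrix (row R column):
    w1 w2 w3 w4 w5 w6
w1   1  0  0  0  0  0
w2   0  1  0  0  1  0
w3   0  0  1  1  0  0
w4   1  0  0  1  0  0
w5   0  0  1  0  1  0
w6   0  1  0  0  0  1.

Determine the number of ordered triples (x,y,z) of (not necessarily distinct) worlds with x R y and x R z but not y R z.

5

Enumerating: (w2,w5,w2), (w3,w4,w3), (w4,w1,w4), (w5,w3,w5), (w6,w2,w6).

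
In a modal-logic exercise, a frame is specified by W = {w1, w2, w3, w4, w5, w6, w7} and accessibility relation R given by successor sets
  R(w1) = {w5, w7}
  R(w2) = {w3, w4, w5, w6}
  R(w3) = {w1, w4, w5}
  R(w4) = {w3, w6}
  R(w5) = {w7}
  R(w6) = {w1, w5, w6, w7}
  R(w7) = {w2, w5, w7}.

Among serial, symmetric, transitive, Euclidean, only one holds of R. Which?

serial

Serial: yes — every world has a successor (e.g. w1 R w5).
Symmetric: no — w1 R w5 but not w5 R w1.
Transitive: no — w1 R w7 and w7 R w2, but not w1 R w2.
Euclidean: no — w2 R w3 and w2 R w6, but not w3 R w6.
Only serial holds.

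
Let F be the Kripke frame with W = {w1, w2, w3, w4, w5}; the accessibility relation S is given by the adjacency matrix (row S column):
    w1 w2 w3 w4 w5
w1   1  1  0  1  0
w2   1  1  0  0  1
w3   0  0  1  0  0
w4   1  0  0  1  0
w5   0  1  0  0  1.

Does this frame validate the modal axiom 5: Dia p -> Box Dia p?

By correspondence theory, 5 is valid on a frame iff S is Euclidean.
Euclidean: no — w1 S w2 and w1 S w4, but not w2 S w4.

No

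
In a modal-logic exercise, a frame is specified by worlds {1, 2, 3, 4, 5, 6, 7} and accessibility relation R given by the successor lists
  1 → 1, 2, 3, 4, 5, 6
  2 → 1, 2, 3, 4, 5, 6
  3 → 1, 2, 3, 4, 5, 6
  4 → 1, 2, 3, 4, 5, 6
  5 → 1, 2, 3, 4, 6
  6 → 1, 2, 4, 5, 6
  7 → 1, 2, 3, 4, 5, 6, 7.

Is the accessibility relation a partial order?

No

Reflexive: no — 5 is not related to itself.
Transitive: no — 6 R 1 and 1 R 3, but not 6 R 3.
Antisymmetric: no — 1 R 2 and 2 R 1 with 1 ≠ 2.
So R is not a partial order.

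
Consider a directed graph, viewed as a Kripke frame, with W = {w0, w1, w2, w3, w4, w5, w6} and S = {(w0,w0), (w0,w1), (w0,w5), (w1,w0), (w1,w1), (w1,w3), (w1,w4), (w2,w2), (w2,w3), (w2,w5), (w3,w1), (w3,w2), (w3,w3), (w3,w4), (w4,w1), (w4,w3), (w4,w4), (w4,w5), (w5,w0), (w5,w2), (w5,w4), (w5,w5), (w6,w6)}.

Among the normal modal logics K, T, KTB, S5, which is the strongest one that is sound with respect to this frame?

Reflexive (axiom T): yes — every world is S-related to itself.
Symmetric (axiom B): yes — every pair in S has its reverse in S.
Euclidean (axiom 5): no — w0 S w1 and w0 S w5, but not w1 S w5.
So F validates K, T, KTB; S5 would additionally require S to be Euclidean. The strongest is KTB.

KTB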